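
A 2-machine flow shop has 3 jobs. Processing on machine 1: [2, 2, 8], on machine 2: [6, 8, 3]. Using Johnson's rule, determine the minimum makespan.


Apply Johnson's rule:
  Group 1 (a <= b): [(1, 2, 6), (2, 2, 8)]
  Group 2 (a > b): [(3, 8, 3)]
Optimal job order: [1, 2, 3]
Schedule:
  Job 1: M1 done at 2, M2 done at 8
  Job 2: M1 done at 4, M2 done at 16
  Job 3: M1 done at 12, M2 done at 19
Makespan = 19

19


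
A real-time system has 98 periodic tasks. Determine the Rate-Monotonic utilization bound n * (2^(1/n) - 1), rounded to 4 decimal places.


Compute 2^(1/98) = 1.0070980027
Subtract 1: 1.0070980027 - 1 = 0.0070980027
Multiply by n: 98 * 0.0070980027 = 0.6956042646
Round to 4 dp: 0.6956

0.6956


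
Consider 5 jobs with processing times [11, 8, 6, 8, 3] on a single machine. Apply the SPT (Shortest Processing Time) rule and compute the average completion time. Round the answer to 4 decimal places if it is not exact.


Sort jobs by processing time (SPT order): [3, 6, 8, 8, 11]
Compute completion times sequentially:
  Job 1: processing = 3, completes at 3
  Job 2: processing = 6, completes at 9
  Job 3: processing = 8, completes at 17
  Job 4: processing = 8, completes at 25
  Job 5: processing = 11, completes at 36
Sum of completion times = 90
Average completion time = 90/5 = 18.0

18.0


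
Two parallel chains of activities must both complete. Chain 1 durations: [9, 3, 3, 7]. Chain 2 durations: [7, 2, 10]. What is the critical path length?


Path A total = 9 + 3 + 3 + 7 = 22
Path B total = 7 + 2 + 10 = 19
Critical path = longest path = max(22, 19) = 22

22


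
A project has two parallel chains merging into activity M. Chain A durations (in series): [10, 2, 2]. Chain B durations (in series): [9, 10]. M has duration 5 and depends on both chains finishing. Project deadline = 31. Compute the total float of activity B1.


Forward pass: ES(B1) = sum of predecessors on chain B = 0
EF = ES + duration = 0 + 9 = 9
Backward pass: LF(M) = deadline = 31; LS(M) = 31 - 5 = 26
LF(B1) = LS(M) - sum(successors on chain B) = 26 - 10 = 16
LS = LF - duration = 16 - 9 = 7
Total float = LS - ES = 7 - 0 = 7

7


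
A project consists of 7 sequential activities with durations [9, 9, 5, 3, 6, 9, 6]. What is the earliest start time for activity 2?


Activity 2 starts after activities 1 through 1 complete.
Predecessor durations: [9]
ES = 9 = 9

9


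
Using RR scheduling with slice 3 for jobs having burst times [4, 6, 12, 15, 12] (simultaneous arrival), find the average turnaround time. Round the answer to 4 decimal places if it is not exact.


Time quantum = 3
Execution trace:
  J1 runs 3 units, time = 3
  J2 runs 3 units, time = 6
  J3 runs 3 units, time = 9
  J4 runs 3 units, time = 12
  J5 runs 3 units, time = 15
  J1 runs 1 units, time = 16
  J2 runs 3 units, time = 19
  J3 runs 3 units, time = 22
  J4 runs 3 units, time = 25
  J5 runs 3 units, time = 28
  J3 runs 3 units, time = 31
  J4 runs 3 units, time = 34
  J5 runs 3 units, time = 37
  J3 runs 3 units, time = 40
  J4 runs 3 units, time = 43
  J5 runs 3 units, time = 46
  J4 runs 3 units, time = 49
Finish times: [16, 19, 40, 49, 46]
Average turnaround = 170/5 = 34.0

34.0


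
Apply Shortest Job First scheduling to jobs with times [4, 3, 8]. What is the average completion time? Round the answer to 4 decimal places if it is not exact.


SJF order (ascending): [3, 4, 8]
Completion times:
  Job 1: burst=3, C=3
  Job 2: burst=4, C=7
  Job 3: burst=8, C=15
Average completion = 25/3 = 8.3333

8.3333


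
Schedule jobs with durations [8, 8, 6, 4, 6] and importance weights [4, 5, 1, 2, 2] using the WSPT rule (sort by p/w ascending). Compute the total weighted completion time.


Compute p/w ratios and sort ascending (WSPT): [(8, 5), (8, 4), (4, 2), (6, 2), (6, 1)]
Compute weighted completion times:
  Job (p=8,w=5): C=8, w*C=5*8=40
  Job (p=8,w=4): C=16, w*C=4*16=64
  Job (p=4,w=2): C=20, w*C=2*20=40
  Job (p=6,w=2): C=26, w*C=2*26=52
  Job (p=6,w=1): C=32, w*C=1*32=32
Total weighted completion time = 228

228


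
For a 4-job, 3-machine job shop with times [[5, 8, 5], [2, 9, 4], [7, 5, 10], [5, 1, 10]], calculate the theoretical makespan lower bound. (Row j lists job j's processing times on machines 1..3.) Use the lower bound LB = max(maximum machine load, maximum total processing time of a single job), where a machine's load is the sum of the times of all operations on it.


Machine loads:
  Machine 1: 5 + 2 + 7 + 5 = 19
  Machine 2: 8 + 9 + 5 + 1 = 23
  Machine 3: 5 + 4 + 10 + 10 = 29
Max machine load = 29
Job totals:
  Job 1: 18
  Job 2: 15
  Job 3: 22
  Job 4: 16
Max job total = 22
Lower bound = max(29, 22) = 29

29


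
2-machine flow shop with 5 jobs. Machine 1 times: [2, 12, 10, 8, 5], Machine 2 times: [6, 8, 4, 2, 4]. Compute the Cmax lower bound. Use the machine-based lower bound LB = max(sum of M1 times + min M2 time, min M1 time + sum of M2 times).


LB1 = sum(M1 times) + min(M2 times) = 37 + 2 = 39
LB2 = min(M1 times) + sum(M2 times) = 2 + 24 = 26
Lower bound = max(LB1, LB2) = max(39, 26) = 39

39


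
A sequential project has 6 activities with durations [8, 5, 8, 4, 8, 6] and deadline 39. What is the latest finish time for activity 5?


LF(activity 5) = deadline - sum of successor durations
Successors: activities 6 through 6 with durations [6]
Sum of successor durations = 6
LF = 39 - 6 = 33

33


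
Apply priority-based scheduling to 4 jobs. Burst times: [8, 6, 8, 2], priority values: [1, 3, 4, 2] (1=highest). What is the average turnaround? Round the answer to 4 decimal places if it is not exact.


Sort by priority (ascending = highest first):
Order: [(1, 8), (2, 2), (3, 6), (4, 8)]
Completion times:
  Priority 1, burst=8, C=8
  Priority 2, burst=2, C=10
  Priority 3, burst=6, C=16
  Priority 4, burst=8, C=24
Average turnaround = 58/4 = 14.5

14.5


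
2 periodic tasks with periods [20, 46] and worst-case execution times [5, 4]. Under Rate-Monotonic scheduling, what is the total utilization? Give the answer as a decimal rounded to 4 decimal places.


Compute individual utilizations (exact fractions):
  Task 1: C/T = 5/20 = 1/4 (approx. 0.25)
  Task 2: C/T = 4/46 = 2/23 (approx. 0.087)
Total utilization U = 1/4 + 2/23 = 31/92
Rounded to 4 decimal places: U = 0.3370
RM (Liu & Layland) bound for 2 tasks = 0.828427; compare with U = 31/92 (approx. 0.336957)
U <= bound, so schedulable by RM sufficient condition.

0.3370


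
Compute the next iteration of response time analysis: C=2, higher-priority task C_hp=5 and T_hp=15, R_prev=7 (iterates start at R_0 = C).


R_next = C + ceil(R_prev / T_hp) * C_hp
ceil(7 / 15) = ceil(0.4667) = 1
Interference = 1 * 5 = 5
R_next = 2 + 5 = 7
R_next = R_prev, so the iteration has converged (response time = 7).

7


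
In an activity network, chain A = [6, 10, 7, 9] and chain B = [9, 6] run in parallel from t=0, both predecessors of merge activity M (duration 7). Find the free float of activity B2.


ES(B2) = sum of predecessors on chain B = 9
EF(B2) = ES + duration = 9 + 6 = 15
Successor of B2 is M. ES(M) = max(sum(A), sum(B)) = max(32, 15) = 32
Free float = ES(successor) - EF(current) = 32 - 15 = 17

17


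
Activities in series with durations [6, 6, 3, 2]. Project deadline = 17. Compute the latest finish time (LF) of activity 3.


LF(activity 3) = deadline - sum of successor durations
Successors: activities 4 through 4 with durations [2]
Sum of successor durations = 2
LF = 17 - 2 = 15

15


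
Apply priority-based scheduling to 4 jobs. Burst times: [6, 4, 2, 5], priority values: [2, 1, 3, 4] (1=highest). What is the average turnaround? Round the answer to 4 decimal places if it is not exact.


Sort by priority (ascending = highest first):
Order: [(1, 4), (2, 6), (3, 2), (4, 5)]
Completion times:
  Priority 1, burst=4, C=4
  Priority 2, burst=6, C=10
  Priority 3, burst=2, C=12
  Priority 4, burst=5, C=17
Average turnaround = 43/4 = 10.75

10.75


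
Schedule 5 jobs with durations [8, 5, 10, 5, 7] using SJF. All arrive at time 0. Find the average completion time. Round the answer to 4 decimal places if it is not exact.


SJF order (ascending): [5, 5, 7, 8, 10]
Completion times:
  Job 1: burst=5, C=5
  Job 2: burst=5, C=10
  Job 3: burst=7, C=17
  Job 4: burst=8, C=25
  Job 5: burst=10, C=35
Average completion = 92/5 = 18.4

18.4


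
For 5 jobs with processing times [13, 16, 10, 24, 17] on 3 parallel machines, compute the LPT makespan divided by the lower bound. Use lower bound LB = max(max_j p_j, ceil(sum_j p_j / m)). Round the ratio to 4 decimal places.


LPT order: [24, 17, 16, 13, 10]
Machine loads after assignment: [24, 27, 29]
LPT makespan = 29
Lower bound = max(max_job, ceil(total/3)) = max(24, 27) = 27
Ratio = 29 / 27 = 1.0741

1.0741


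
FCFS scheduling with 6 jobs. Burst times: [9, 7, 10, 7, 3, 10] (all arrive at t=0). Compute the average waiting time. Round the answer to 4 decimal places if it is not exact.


FCFS order (as given): [9, 7, 10, 7, 3, 10]
Waiting times:
  Job 1: wait = 0
  Job 2: wait = 9
  Job 3: wait = 16
  Job 4: wait = 26
  Job 5: wait = 33
  Job 6: wait = 36
Sum of waiting times = 120
Average waiting time = 120/6 = 20.0

20.0


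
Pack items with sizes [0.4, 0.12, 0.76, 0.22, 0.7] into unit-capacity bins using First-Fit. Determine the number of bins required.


Place items sequentially using First-Fit:
  Item 0.4 -> new Bin 1
  Item 0.12 -> Bin 1 (now 0.52)
  Item 0.76 -> new Bin 2
  Item 0.22 -> Bin 1 (now 0.74)
  Item 0.7 -> new Bin 3
Total bins used = 3

3


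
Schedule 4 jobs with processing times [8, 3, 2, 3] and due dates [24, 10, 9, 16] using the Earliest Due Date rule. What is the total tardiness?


Sort by due date (EDD order): [(2, 9), (3, 10), (3, 16), (8, 24)]
Compute completion times and tardiness:
  Job 1: p=2, d=9, C=2, tardiness=max(0,2-9)=0
  Job 2: p=3, d=10, C=5, tardiness=max(0,5-10)=0
  Job 3: p=3, d=16, C=8, tardiness=max(0,8-16)=0
  Job 4: p=8, d=24, C=16, tardiness=max(0,16-24)=0
Total tardiness = 0

0


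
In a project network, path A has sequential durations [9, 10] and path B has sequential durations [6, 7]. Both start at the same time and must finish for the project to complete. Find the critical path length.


Path A total = 9 + 10 = 19
Path B total = 6 + 7 = 13
Critical path = longest path = max(19, 13) = 19

19


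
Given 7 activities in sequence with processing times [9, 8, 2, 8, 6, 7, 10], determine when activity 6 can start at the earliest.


Activity 6 starts after activities 1 through 5 complete.
Predecessor durations: [9, 8, 2, 8, 6]
ES = 9 + 8 + 2 + 8 + 6 = 33

33


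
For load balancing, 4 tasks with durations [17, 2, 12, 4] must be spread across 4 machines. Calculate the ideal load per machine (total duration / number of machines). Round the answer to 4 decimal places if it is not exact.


Total processing time = 17 + 2 + 12 + 4 = 35
Number of machines = 4
Ideal balanced load = 35 / 4 = 8.75

8.75


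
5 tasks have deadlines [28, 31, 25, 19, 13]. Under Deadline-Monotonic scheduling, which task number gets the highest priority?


Sort tasks by relative deadline (ascending):
  Task 5: deadline = 13
  Task 4: deadline = 19
  Task 3: deadline = 25
  Task 1: deadline = 28
  Task 2: deadline = 31
Priority order (highest first): [5, 4, 3, 1, 2]
Highest priority task = 5

5


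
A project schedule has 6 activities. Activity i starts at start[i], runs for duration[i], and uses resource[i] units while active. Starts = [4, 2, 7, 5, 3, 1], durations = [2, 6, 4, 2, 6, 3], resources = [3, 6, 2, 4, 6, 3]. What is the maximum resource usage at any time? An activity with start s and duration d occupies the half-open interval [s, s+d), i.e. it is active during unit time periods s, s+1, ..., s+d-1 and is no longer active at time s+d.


Each activity i is active on [start_i, start_i + duration_i).
Compute total resource usage per time slot:
  t=0: active resources = [], total = 0
  t=1: active resources = [3], total = 3
  t=2: active resources = [6, 3], total = 9
  t=3: active resources = [6, 6, 3], total = 15
  t=4: active resources = [3, 6, 6], total = 15
  t=5: active resources = [3, 6, 4, 6], total = 19
  t=6: active resources = [6, 4, 6], total = 16
  t=7: active resources = [6, 2, 6], total = 14
  t=8: active resources = [2, 6], total = 8
  t=9: active resources = [2], total = 2
  t=10: active resources = [2], total = 2
Peak resource demand = 19

19


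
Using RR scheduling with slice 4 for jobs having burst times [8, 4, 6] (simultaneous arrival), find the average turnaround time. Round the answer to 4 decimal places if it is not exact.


Time quantum = 4
Execution trace:
  J1 runs 4 units, time = 4
  J2 runs 4 units, time = 8
  J3 runs 4 units, time = 12
  J1 runs 4 units, time = 16
  J3 runs 2 units, time = 18
Finish times: [16, 8, 18]
Average turnaround = 42/3 = 14.0

14.0


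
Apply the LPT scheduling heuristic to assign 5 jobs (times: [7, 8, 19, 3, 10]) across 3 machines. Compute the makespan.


Sort jobs in decreasing order (LPT): [19, 10, 8, 7, 3]
Assign each job to the least loaded machine:
  Machine 1: jobs [19], load = 19
  Machine 2: jobs [10, 3], load = 13
  Machine 3: jobs [8, 7], load = 15
Makespan = max load = 19

19


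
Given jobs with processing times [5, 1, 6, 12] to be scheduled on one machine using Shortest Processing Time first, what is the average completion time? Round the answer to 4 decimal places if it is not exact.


Sort jobs by processing time (SPT order): [1, 5, 6, 12]
Compute completion times sequentially:
  Job 1: processing = 1, completes at 1
  Job 2: processing = 5, completes at 6
  Job 3: processing = 6, completes at 12
  Job 4: processing = 12, completes at 24
Sum of completion times = 43
Average completion time = 43/4 = 10.75

10.75


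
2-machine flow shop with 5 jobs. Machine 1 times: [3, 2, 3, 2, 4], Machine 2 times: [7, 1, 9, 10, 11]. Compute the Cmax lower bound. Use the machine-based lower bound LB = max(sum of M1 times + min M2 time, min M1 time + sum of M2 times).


LB1 = sum(M1 times) + min(M2 times) = 14 + 1 = 15
LB2 = min(M1 times) + sum(M2 times) = 2 + 38 = 40
Lower bound = max(LB1, LB2) = max(15, 40) = 40

40


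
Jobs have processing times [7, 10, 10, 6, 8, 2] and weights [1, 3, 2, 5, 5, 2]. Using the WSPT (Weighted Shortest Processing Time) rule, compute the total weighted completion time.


Compute p/w ratios and sort ascending (WSPT): [(2, 2), (6, 5), (8, 5), (10, 3), (10, 2), (7, 1)]
Compute weighted completion times:
  Job (p=2,w=2): C=2, w*C=2*2=4
  Job (p=6,w=5): C=8, w*C=5*8=40
  Job (p=8,w=5): C=16, w*C=5*16=80
  Job (p=10,w=3): C=26, w*C=3*26=78
  Job (p=10,w=2): C=36, w*C=2*36=72
  Job (p=7,w=1): C=43, w*C=1*43=43
Total weighted completion time = 317

317


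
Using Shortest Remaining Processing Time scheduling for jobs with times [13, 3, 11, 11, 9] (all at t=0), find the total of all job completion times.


Since all jobs arrive at t=0, SRPT equals SPT ordering.
SPT order: [3, 9, 11, 11, 13]
Completion times:
  Job 1: p=3, C=3
  Job 2: p=9, C=12
  Job 3: p=11, C=23
  Job 4: p=11, C=34
  Job 5: p=13, C=47
Total completion time = 3 + 12 + 23 + 34 + 47 = 119

119


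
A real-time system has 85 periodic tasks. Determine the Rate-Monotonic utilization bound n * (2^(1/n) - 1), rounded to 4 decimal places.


Compute 2^(1/85) = 1.0081880126
Subtract 1: 1.0081880126 - 1 = 0.0081880126
Multiply by n: 85 * 0.0081880126 = 0.6959810710
Round to 4 dp: 0.6960

0.6960


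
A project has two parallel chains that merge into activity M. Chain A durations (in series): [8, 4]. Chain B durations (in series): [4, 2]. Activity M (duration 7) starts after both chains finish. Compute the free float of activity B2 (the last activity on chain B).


ES(B2) = sum of predecessors on chain B = 4
EF(B2) = ES + duration = 4 + 2 = 6
Successor of B2 is M. ES(M) = max(sum(A), sum(B)) = max(12, 6) = 12
Free float = ES(successor) - EF(current) = 12 - 6 = 6

6


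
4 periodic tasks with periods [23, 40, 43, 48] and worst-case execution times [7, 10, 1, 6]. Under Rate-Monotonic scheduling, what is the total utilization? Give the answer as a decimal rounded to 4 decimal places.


Compute individual utilizations (exact fractions):
  Task 1: C/T = 7/23 (approx. 0.3043)
  Task 2: C/T = 10/40 = 1/4 (approx. 0.25)
  Task 3: C/T = 1/43 (approx. 0.0233)
  Task 4: C/T = 6/48 = 1/8 (approx. 0.125)
Total utilization U = 7/23 + 1/4 + 1/43 + 1/8 = 5559/7912
Rounded to 4 decimal places: U = 0.7026
RM (Liu & Layland) bound for 4 tasks = 0.756828; compare with U = 5559/7912 (approx. 0.702604)
U <= bound, so schedulable by RM sufficient condition.

0.7026


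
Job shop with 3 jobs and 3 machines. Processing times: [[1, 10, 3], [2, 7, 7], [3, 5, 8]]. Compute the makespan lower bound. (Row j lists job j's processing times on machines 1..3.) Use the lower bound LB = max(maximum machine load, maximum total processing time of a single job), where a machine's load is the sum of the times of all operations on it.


Machine loads:
  Machine 1: 1 + 2 + 3 = 6
  Machine 2: 10 + 7 + 5 = 22
  Machine 3: 3 + 7 + 8 = 18
Max machine load = 22
Job totals:
  Job 1: 14
  Job 2: 16
  Job 3: 16
Max job total = 16
Lower bound = max(22, 16) = 22

22


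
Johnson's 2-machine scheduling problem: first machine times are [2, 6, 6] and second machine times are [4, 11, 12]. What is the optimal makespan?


Apply Johnson's rule:
  Group 1 (a <= b): [(1, 2, 4), (2, 6, 11), (3, 6, 12)]
  Group 2 (a > b): []
Optimal job order: [1, 2, 3]
Schedule:
  Job 1: M1 done at 2, M2 done at 6
  Job 2: M1 done at 8, M2 done at 19
  Job 3: M1 done at 14, M2 done at 31
Makespan = 31

31


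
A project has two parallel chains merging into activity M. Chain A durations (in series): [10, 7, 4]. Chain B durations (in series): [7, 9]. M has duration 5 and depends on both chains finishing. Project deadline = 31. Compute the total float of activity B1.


Forward pass: ES(B1) = sum of predecessors on chain B = 0
EF = ES + duration = 0 + 7 = 7
Backward pass: LF(M) = deadline = 31; LS(M) = 31 - 5 = 26
LF(B1) = LS(M) - sum(successors on chain B) = 26 - 9 = 17
LS = LF - duration = 17 - 7 = 10
Total float = LS - ES = 10 - 0 = 10

10


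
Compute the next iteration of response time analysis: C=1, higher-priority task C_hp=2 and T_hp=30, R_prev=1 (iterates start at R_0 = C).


R_next = C + ceil(R_prev / T_hp) * C_hp
ceil(1 / 30) = ceil(0.0333) = 1
Interference = 1 * 2 = 2
R_next = 1 + 2 = 3

3


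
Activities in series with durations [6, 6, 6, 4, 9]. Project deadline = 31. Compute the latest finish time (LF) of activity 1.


LF(activity 1) = deadline - sum of successor durations
Successors: activities 2 through 5 with durations [6, 6, 4, 9]
Sum of successor durations = 25
LF = 31 - 25 = 6

6


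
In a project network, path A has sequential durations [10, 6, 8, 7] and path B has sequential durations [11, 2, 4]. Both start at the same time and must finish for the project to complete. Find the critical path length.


Path A total = 10 + 6 + 8 + 7 = 31
Path B total = 11 + 2 + 4 = 17
Critical path = longest path = max(31, 17) = 31

31


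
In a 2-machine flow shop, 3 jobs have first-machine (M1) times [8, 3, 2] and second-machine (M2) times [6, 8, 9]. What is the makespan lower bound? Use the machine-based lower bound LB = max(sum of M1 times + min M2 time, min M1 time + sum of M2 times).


LB1 = sum(M1 times) + min(M2 times) = 13 + 6 = 19
LB2 = min(M1 times) + sum(M2 times) = 2 + 23 = 25
Lower bound = max(LB1, LB2) = max(19, 25) = 25

25


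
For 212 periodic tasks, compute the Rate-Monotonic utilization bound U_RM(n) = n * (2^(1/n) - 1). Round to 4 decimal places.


Compute 2^(1/212) = 1.0032749130
Subtract 1: 1.0032749130 - 1 = 0.0032749130
Multiply by n: 212 * 0.0032749130 = 0.6942815560
Round to 4 dp: 0.6943

0.6943


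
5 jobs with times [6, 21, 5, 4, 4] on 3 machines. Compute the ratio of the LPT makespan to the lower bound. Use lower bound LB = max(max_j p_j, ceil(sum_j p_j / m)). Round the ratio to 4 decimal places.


LPT order: [21, 6, 5, 4, 4]
Machine loads after assignment: [21, 10, 9]
LPT makespan = 21
Lower bound = max(max_job, ceil(total/3)) = max(21, 14) = 21
Ratio = 21 / 21 = 1.0

1.0


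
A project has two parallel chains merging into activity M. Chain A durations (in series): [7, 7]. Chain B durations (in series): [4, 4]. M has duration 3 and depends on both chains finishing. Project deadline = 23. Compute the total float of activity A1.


Forward pass: ES(A1) = sum of predecessors on chain A = 0
EF = ES + duration = 0 + 7 = 7
Backward pass: LF(M) = deadline = 23; LS(M) = 23 - 3 = 20
LF(A1) = LS(M) - sum(successors on chain A) = 20 - 7 = 13
LS = LF - duration = 13 - 7 = 6
Total float = LS - ES = 6 - 0 = 6

6


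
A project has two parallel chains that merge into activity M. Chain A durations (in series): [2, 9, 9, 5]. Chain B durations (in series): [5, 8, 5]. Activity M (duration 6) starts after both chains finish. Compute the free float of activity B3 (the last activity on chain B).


ES(B3) = sum of predecessors on chain B = 13
EF(B3) = ES + duration = 13 + 5 = 18
Successor of B3 is M. ES(M) = max(sum(A), sum(B)) = max(25, 18) = 25
Free float = ES(successor) - EF(current) = 25 - 18 = 7

7


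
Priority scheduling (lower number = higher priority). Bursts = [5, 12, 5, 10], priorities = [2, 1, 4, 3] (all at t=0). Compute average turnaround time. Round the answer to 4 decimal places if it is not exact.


Sort by priority (ascending = highest first):
Order: [(1, 12), (2, 5), (3, 10), (4, 5)]
Completion times:
  Priority 1, burst=12, C=12
  Priority 2, burst=5, C=17
  Priority 3, burst=10, C=27
  Priority 4, burst=5, C=32
Average turnaround = 88/4 = 22.0

22.0


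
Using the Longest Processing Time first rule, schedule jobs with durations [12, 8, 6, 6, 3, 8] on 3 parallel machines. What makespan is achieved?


Sort jobs in decreasing order (LPT): [12, 8, 8, 6, 6, 3]
Assign each job to the least loaded machine:
  Machine 1: jobs [12, 3], load = 15
  Machine 2: jobs [8, 6], load = 14
  Machine 3: jobs [8, 6], load = 14
Makespan = max load = 15

15


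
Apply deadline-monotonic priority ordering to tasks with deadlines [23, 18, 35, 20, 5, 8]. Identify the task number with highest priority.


Sort tasks by relative deadline (ascending):
  Task 5: deadline = 5
  Task 6: deadline = 8
  Task 2: deadline = 18
  Task 4: deadline = 20
  Task 1: deadline = 23
  Task 3: deadline = 35
Priority order (highest first): [5, 6, 2, 4, 1, 3]
Highest priority task = 5

5


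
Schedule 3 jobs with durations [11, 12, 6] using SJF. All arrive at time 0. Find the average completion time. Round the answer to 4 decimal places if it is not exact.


SJF order (ascending): [6, 11, 12]
Completion times:
  Job 1: burst=6, C=6
  Job 2: burst=11, C=17
  Job 3: burst=12, C=29
Average completion = 52/3 = 17.3333

17.3333


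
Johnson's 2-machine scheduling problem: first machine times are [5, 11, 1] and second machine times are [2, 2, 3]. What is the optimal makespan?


Apply Johnson's rule:
  Group 1 (a <= b): [(3, 1, 3)]
  Group 2 (a > b): [(1, 5, 2), (2, 11, 2)]
Optimal job order: [3, 1, 2]
Schedule:
  Job 3: M1 done at 1, M2 done at 4
  Job 1: M1 done at 6, M2 done at 8
  Job 2: M1 done at 17, M2 done at 19
Makespan = 19

19


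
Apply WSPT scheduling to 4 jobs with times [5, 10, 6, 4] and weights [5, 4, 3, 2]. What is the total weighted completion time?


Compute p/w ratios and sort ascending (WSPT): [(5, 5), (6, 3), (4, 2), (10, 4)]
Compute weighted completion times:
  Job (p=5,w=5): C=5, w*C=5*5=25
  Job (p=6,w=3): C=11, w*C=3*11=33
  Job (p=4,w=2): C=15, w*C=2*15=30
  Job (p=10,w=4): C=25, w*C=4*25=100
Total weighted completion time = 188

188


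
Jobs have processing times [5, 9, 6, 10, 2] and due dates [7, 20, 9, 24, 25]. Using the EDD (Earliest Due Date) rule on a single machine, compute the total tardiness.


Sort by due date (EDD order): [(5, 7), (6, 9), (9, 20), (10, 24), (2, 25)]
Compute completion times and tardiness:
  Job 1: p=5, d=7, C=5, tardiness=max(0,5-7)=0
  Job 2: p=6, d=9, C=11, tardiness=max(0,11-9)=2
  Job 3: p=9, d=20, C=20, tardiness=max(0,20-20)=0
  Job 4: p=10, d=24, C=30, tardiness=max(0,30-24)=6
  Job 5: p=2, d=25, C=32, tardiness=max(0,32-25)=7
Total tardiness = 15

15


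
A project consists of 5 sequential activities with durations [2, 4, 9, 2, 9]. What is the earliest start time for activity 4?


Activity 4 starts after activities 1 through 3 complete.
Predecessor durations: [2, 4, 9]
ES = 2 + 4 + 9 = 15

15


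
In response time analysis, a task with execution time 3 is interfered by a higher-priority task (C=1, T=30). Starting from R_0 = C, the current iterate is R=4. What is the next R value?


R_next = C + ceil(R_prev / T_hp) * C_hp
ceil(4 / 30) = ceil(0.1333) = 1
Interference = 1 * 1 = 1
R_next = 3 + 1 = 4
R_next = R_prev, so the iteration has converged (response time = 4).

4


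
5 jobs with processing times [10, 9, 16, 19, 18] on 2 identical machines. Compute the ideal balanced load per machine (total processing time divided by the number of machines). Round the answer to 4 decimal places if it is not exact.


Total processing time = 10 + 9 + 16 + 19 + 18 = 72
Number of machines = 2
Ideal balanced load = 72 / 2 = 36.0

36.0


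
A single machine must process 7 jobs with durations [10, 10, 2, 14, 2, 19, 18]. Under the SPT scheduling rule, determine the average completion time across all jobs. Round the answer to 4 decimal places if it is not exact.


Sort jobs by processing time (SPT order): [2, 2, 10, 10, 14, 18, 19]
Compute completion times sequentially:
  Job 1: processing = 2, completes at 2
  Job 2: processing = 2, completes at 4
  Job 3: processing = 10, completes at 14
  Job 4: processing = 10, completes at 24
  Job 5: processing = 14, completes at 38
  Job 6: processing = 18, completes at 56
  Job 7: processing = 19, completes at 75
Sum of completion times = 213
Average completion time = 213/7 = 30.4286

30.4286


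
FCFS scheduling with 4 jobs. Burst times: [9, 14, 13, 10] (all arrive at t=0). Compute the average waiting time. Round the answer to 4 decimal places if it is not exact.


FCFS order (as given): [9, 14, 13, 10]
Waiting times:
  Job 1: wait = 0
  Job 2: wait = 9
  Job 3: wait = 23
  Job 4: wait = 36
Sum of waiting times = 68
Average waiting time = 68/4 = 17.0

17.0


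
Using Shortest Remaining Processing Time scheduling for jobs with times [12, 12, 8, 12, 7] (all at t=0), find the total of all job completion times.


Since all jobs arrive at t=0, SRPT equals SPT ordering.
SPT order: [7, 8, 12, 12, 12]
Completion times:
  Job 1: p=7, C=7
  Job 2: p=8, C=15
  Job 3: p=12, C=27
  Job 4: p=12, C=39
  Job 5: p=12, C=51
Total completion time = 7 + 15 + 27 + 39 + 51 = 139

139


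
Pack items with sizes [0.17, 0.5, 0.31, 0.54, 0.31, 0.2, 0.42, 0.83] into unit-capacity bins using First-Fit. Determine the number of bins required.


Place items sequentially using First-Fit:
  Item 0.17 -> new Bin 1
  Item 0.5 -> Bin 1 (now 0.67)
  Item 0.31 -> Bin 1 (now 0.98)
  Item 0.54 -> new Bin 2
  Item 0.31 -> Bin 2 (now 0.85)
  Item 0.2 -> new Bin 3
  Item 0.42 -> Bin 3 (now 0.62)
  Item 0.83 -> new Bin 4
Total bins used = 4

4


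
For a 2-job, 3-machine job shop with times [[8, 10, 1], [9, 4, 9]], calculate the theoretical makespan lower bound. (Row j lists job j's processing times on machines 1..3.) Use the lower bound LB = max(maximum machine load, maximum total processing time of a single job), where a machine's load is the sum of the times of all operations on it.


Machine loads:
  Machine 1: 8 + 9 = 17
  Machine 2: 10 + 4 = 14
  Machine 3: 1 + 9 = 10
Max machine load = 17
Job totals:
  Job 1: 19
  Job 2: 22
Max job total = 22
Lower bound = max(17, 22) = 22

22


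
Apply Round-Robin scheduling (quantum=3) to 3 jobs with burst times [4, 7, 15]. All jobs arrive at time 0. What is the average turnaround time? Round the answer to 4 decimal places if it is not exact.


Time quantum = 3
Execution trace:
  J1 runs 3 units, time = 3
  J2 runs 3 units, time = 6
  J3 runs 3 units, time = 9
  J1 runs 1 units, time = 10
  J2 runs 3 units, time = 13
  J3 runs 3 units, time = 16
  J2 runs 1 units, time = 17
  J3 runs 3 units, time = 20
  J3 runs 3 units, time = 23
  J3 runs 3 units, time = 26
Finish times: [10, 17, 26]
Average turnaround = 53/3 = 17.6667

17.6667


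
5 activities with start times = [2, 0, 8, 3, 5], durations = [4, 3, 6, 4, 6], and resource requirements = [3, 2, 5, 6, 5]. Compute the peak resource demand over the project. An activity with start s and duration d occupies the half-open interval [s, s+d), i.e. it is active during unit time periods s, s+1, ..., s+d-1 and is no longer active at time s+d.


Each activity i is active on [start_i, start_i + duration_i).
Compute total resource usage per time slot:
  t=0: active resources = [2], total = 2
  t=1: active resources = [2], total = 2
  t=2: active resources = [3, 2], total = 5
  t=3: active resources = [3, 6], total = 9
  t=4: active resources = [3, 6], total = 9
  t=5: active resources = [3, 6, 5], total = 14
  t=6: active resources = [6, 5], total = 11
  t=7: active resources = [5], total = 5
  t=8: active resources = [5, 5], total = 10
  t=9: active resources = [5, 5], total = 10
  t=10: active resources = [5, 5], total = 10
  t=11: active resources = [5], total = 5
  t=12: active resources = [5], total = 5
  t=13: active resources = [5], total = 5
Peak resource demand = 14

14


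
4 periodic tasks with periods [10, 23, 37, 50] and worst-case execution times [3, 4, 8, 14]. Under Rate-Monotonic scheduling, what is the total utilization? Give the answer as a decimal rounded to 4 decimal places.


Compute individual utilizations (exact fractions):
  Task 1: C/T = 3/10 (approx. 0.3)
  Task 2: C/T = 4/23 (approx. 0.1739)
  Task 3: C/T = 8/37 (approx. 0.2162)
  Task 4: C/T = 14/50 = 7/25 (approx. 0.28)
Total utilization U = 3/10 + 4/23 + 8/37 + 7/25 = 41279/42550
Rounded to 4 decimal places: U = 0.9701
RM (Liu & Layland) bound for 4 tasks = 0.756828; compare with U = 41279/42550 (approx. 0.970129)
bound < U <= 1, so the RM sufficient condition is not met (inconclusive; an exact test such as response-time analysis is needed).

0.9701


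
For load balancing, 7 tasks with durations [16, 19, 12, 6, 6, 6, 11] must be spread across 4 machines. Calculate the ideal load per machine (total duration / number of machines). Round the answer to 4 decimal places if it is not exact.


Total processing time = 16 + 19 + 12 + 6 + 6 + 6 + 11 = 76
Number of machines = 4
Ideal balanced load = 76 / 4 = 19.0

19.0


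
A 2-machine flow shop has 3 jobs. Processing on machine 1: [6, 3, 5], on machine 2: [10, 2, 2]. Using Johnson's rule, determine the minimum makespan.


Apply Johnson's rule:
  Group 1 (a <= b): [(1, 6, 10)]
  Group 2 (a > b): [(2, 3, 2), (3, 5, 2)]
Optimal job order: [1, 2, 3]
Schedule:
  Job 1: M1 done at 6, M2 done at 16
  Job 2: M1 done at 9, M2 done at 18
  Job 3: M1 done at 14, M2 done at 20
Makespan = 20

20


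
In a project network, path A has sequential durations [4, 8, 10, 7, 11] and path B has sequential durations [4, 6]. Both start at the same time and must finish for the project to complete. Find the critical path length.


Path A total = 4 + 8 + 10 + 7 + 11 = 40
Path B total = 4 + 6 = 10
Critical path = longest path = max(40, 10) = 40

40


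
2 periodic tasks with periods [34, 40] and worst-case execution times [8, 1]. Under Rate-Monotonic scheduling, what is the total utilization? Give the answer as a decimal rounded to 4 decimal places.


Compute individual utilizations (exact fractions):
  Task 1: C/T = 8/34 = 4/17 (approx. 0.2353)
  Task 2: C/T = 1/40 (approx. 0.025)
Total utilization U = 4/17 + 1/40 = 177/680
Rounded to 4 decimal places: U = 0.2603
RM (Liu & Layland) bound for 2 tasks = 0.828427; compare with U = 177/680 (approx. 0.260294)
U <= bound, so schedulable by RM sufficient condition.

0.2603


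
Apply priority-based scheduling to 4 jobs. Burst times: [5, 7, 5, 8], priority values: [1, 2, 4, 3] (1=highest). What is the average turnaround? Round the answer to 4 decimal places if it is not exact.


Sort by priority (ascending = highest first):
Order: [(1, 5), (2, 7), (3, 8), (4, 5)]
Completion times:
  Priority 1, burst=5, C=5
  Priority 2, burst=7, C=12
  Priority 3, burst=8, C=20
  Priority 4, burst=5, C=25
Average turnaround = 62/4 = 15.5

15.5


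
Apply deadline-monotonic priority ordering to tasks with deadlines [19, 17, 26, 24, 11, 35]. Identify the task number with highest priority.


Sort tasks by relative deadline (ascending):
  Task 5: deadline = 11
  Task 2: deadline = 17
  Task 1: deadline = 19
  Task 4: deadline = 24
  Task 3: deadline = 26
  Task 6: deadline = 35
Priority order (highest first): [5, 2, 1, 4, 3, 6]
Highest priority task = 5

5


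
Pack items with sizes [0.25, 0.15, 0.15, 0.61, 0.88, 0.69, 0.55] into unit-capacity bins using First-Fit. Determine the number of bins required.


Place items sequentially using First-Fit:
  Item 0.25 -> new Bin 1
  Item 0.15 -> Bin 1 (now 0.4)
  Item 0.15 -> Bin 1 (now 0.55)
  Item 0.61 -> new Bin 2
  Item 0.88 -> new Bin 3
  Item 0.69 -> new Bin 4
  Item 0.55 -> new Bin 5
Total bins used = 5

5


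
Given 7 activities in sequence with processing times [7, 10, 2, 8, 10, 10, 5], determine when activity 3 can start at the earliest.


Activity 3 starts after activities 1 through 2 complete.
Predecessor durations: [7, 10]
ES = 7 + 10 = 17

17


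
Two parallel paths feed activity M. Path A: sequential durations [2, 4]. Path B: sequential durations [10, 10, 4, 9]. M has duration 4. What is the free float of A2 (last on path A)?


ES(A2) = sum of predecessors on chain A = 2
EF(A2) = ES + duration = 2 + 4 = 6
Successor of A2 is M. ES(M) = max(sum(A), sum(B)) = max(6, 33) = 33
Free float = ES(successor) - EF(current) = 33 - 6 = 27

27


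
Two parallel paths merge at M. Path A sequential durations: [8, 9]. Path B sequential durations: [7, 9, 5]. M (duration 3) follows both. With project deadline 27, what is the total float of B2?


Forward pass: ES(B2) = sum of predecessors on chain B = 7
EF = ES + duration = 7 + 9 = 16
Backward pass: LF(M) = deadline = 27; LS(M) = 27 - 3 = 24
LF(B2) = LS(M) - sum(successors on chain B) = 24 - 5 = 19
LS = LF - duration = 19 - 9 = 10
Total float = LS - ES = 10 - 7 = 3

3


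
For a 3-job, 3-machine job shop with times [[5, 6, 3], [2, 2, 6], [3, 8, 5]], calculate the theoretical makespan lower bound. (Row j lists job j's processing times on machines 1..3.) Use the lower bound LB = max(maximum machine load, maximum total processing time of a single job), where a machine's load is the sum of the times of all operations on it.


Machine loads:
  Machine 1: 5 + 2 + 3 = 10
  Machine 2: 6 + 2 + 8 = 16
  Machine 3: 3 + 6 + 5 = 14
Max machine load = 16
Job totals:
  Job 1: 14
  Job 2: 10
  Job 3: 16
Max job total = 16
Lower bound = max(16, 16) = 16

16


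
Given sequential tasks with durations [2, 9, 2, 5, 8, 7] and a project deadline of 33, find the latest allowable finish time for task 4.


LF(activity 4) = deadline - sum of successor durations
Successors: activities 5 through 6 with durations [8, 7]
Sum of successor durations = 15
LF = 33 - 15 = 18

18


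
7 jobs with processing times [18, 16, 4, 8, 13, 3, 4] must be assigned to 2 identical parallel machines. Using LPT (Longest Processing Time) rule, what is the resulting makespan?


Sort jobs in decreasing order (LPT): [18, 16, 13, 8, 4, 4, 3]
Assign each job to the least loaded machine:
  Machine 1: jobs [18, 8, 4, 3], load = 33
  Machine 2: jobs [16, 13, 4], load = 33
Makespan = max load = 33

33


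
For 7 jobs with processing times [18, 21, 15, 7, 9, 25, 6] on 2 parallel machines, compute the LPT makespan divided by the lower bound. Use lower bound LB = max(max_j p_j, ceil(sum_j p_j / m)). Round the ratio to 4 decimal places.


LPT order: [25, 21, 18, 15, 9, 7, 6]
Machine loads after assignment: [53, 48]
LPT makespan = 53
Lower bound = max(max_job, ceil(total/2)) = max(25, 51) = 51
Ratio = 53 / 51 = 1.0392

1.0392


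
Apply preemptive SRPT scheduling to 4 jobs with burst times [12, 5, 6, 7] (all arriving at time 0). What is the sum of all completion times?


Since all jobs arrive at t=0, SRPT equals SPT ordering.
SPT order: [5, 6, 7, 12]
Completion times:
  Job 1: p=5, C=5
  Job 2: p=6, C=11
  Job 3: p=7, C=18
  Job 4: p=12, C=30
Total completion time = 5 + 11 + 18 + 30 = 64

64


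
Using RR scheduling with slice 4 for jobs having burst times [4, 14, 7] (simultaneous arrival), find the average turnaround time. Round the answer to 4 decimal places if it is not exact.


Time quantum = 4
Execution trace:
  J1 runs 4 units, time = 4
  J2 runs 4 units, time = 8
  J3 runs 4 units, time = 12
  J2 runs 4 units, time = 16
  J3 runs 3 units, time = 19
  J2 runs 4 units, time = 23
  J2 runs 2 units, time = 25
Finish times: [4, 25, 19]
Average turnaround = 48/3 = 16.0

16.0


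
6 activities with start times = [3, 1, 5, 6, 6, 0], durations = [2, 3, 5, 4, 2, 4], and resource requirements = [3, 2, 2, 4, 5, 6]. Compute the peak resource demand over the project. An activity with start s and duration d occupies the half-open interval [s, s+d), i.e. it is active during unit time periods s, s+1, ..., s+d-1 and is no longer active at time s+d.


Each activity i is active on [start_i, start_i + duration_i).
Compute total resource usage per time slot:
  t=0: active resources = [6], total = 6
  t=1: active resources = [2, 6], total = 8
  t=2: active resources = [2, 6], total = 8
  t=3: active resources = [3, 2, 6], total = 11
  t=4: active resources = [3], total = 3
  t=5: active resources = [2], total = 2
  t=6: active resources = [2, 4, 5], total = 11
  t=7: active resources = [2, 4, 5], total = 11
  t=8: active resources = [2, 4], total = 6
  t=9: active resources = [2, 4], total = 6
Peak resource demand = 11

11


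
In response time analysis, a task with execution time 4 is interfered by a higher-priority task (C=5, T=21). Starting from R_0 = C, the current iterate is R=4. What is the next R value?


R_next = C + ceil(R_prev / T_hp) * C_hp
ceil(4 / 21) = ceil(0.1905) = 1
Interference = 1 * 5 = 5
R_next = 4 + 5 = 9

9


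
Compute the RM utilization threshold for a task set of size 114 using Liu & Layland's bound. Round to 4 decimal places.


Compute 2^(1/114) = 1.0060987606
Subtract 1: 1.0060987606 - 1 = 0.0060987606
Multiply by n: 114 * 0.0060987606 = 0.6952587084
Round to 4 dp: 0.6953

0.6953


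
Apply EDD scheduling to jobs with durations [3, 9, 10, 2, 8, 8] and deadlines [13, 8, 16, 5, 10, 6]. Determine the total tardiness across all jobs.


Sort by due date (EDD order): [(2, 5), (8, 6), (9, 8), (8, 10), (3, 13), (10, 16)]
Compute completion times and tardiness:
  Job 1: p=2, d=5, C=2, tardiness=max(0,2-5)=0
  Job 2: p=8, d=6, C=10, tardiness=max(0,10-6)=4
  Job 3: p=9, d=8, C=19, tardiness=max(0,19-8)=11
  Job 4: p=8, d=10, C=27, tardiness=max(0,27-10)=17
  Job 5: p=3, d=13, C=30, tardiness=max(0,30-13)=17
  Job 6: p=10, d=16, C=40, tardiness=max(0,40-16)=24
Total tardiness = 73

73


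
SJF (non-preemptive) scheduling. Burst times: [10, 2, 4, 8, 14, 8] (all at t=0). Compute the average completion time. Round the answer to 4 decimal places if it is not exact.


SJF order (ascending): [2, 4, 8, 8, 10, 14]
Completion times:
  Job 1: burst=2, C=2
  Job 2: burst=4, C=6
  Job 3: burst=8, C=14
  Job 4: burst=8, C=22
  Job 5: burst=10, C=32
  Job 6: burst=14, C=46
Average completion = 122/6 = 20.3333

20.3333


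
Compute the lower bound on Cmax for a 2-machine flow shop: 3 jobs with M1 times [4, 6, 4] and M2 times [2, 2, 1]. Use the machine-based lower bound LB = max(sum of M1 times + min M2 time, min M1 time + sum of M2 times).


LB1 = sum(M1 times) + min(M2 times) = 14 + 1 = 15
LB2 = min(M1 times) + sum(M2 times) = 4 + 5 = 9
Lower bound = max(LB1, LB2) = max(15, 9) = 15

15


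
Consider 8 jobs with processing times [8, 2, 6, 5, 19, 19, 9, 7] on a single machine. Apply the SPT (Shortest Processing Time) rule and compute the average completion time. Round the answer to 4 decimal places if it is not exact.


Sort jobs by processing time (SPT order): [2, 5, 6, 7, 8, 9, 19, 19]
Compute completion times sequentially:
  Job 1: processing = 2, completes at 2
  Job 2: processing = 5, completes at 7
  Job 3: processing = 6, completes at 13
  Job 4: processing = 7, completes at 20
  Job 5: processing = 8, completes at 28
  Job 6: processing = 9, completes at 37
  Job 7: processing = 19, completes at 56
  Job 8: processing = 19, completes at 75
Sum of completion times = 238
Average completion time = 238/8 = 29.75

29.75
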